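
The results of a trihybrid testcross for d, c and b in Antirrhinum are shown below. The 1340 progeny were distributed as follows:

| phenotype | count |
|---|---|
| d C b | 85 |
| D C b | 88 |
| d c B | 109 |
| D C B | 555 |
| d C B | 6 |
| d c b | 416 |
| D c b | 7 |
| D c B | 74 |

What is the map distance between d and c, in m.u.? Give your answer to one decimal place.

12.8 m.u.

The two most frequent reciprocal classes, d c b and D C B, are the parental types, so the F1 was d c b / D C B.
The two rarest classes, D c b and d C B, are the double crossovers. Comparing them with the parentals, only the d allele has switched, so d is the middle locus and the order is c – d – b.
Crossovers in the c–d interval produce the single-crossover classes d C b and D c B (85 + 74 = 159) plus the double crossovers (13).
RF(c–d) = (159 + 13) / 1340 = 172/1340 = 0.1284 → 12.8 m.u.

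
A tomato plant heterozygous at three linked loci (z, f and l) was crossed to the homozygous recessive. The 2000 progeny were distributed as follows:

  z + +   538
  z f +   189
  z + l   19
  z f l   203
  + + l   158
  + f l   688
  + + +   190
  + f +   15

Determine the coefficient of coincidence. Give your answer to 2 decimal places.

The two most frequent reciprocal classes, z + + and + f l, are the parental types, so the F1 was z + + / + f l.
The two rarest classes, z + l and + f +, are the double crossovers. Comparing them with the parentals, only the l allele has switched, so l is the middle locus and the order is z – l – f.
z–l: (393 + 34)/2000 = 0.2135; l–f: (347 + 34)/2000 = 0.1905.
Expected DCO frequency = 0.2135 × 0.1905 ≈ 0.04067; observed = 34/2000 ≈ 0.01700.
Coefficient of coincidence = 0.01700/0.04067 ≈ 0.42.

0.42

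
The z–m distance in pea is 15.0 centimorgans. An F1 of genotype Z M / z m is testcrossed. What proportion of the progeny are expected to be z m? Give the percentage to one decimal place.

42.5%

A map distance of 15.0 centimorgans corresponds to a recombination frequency of 0.150.
The F1 is Z M / z m, so z m is a parental gamete class with expected frequency (1 − r)/2 = 0.850/2 = 0.4250.
That is 0.4250 = 42.5% of the progeny.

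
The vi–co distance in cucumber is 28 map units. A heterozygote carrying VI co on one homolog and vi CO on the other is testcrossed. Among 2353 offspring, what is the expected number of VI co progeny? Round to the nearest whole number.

847

A map distance of 28 map units corresponds to a recombination frequency of 0.280.
The F1 is VI co / vi CO, so VI co is a parental gamete class with expected frequency (1 − r)/2 = 0.720/2 = 0.3600.
Expected number = 0.3600 × 2353 = 847.08 ≈ 847.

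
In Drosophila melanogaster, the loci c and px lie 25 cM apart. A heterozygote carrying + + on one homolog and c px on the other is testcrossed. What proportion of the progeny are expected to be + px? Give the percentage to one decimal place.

A map distance of 25 cM corresponds to a recombination frequency of 0.250.
The F1 is + + / c px, so + px is a recombinant gamete class with expected frequency r/2 = 0.250/2 = 0.1250.
That is 0.1250 = 12.5% of the progeny.

12.5%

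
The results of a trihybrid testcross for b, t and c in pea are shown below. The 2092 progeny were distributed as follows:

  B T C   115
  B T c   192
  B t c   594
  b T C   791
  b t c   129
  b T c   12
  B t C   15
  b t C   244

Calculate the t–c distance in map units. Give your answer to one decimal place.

22.1 map units

The two most frequent reciprocal classes, b T C and B t c, are the parental types, so the F1 was b T C / B t c.
The two rarest classes, b T c and B t C, are the double crossovers. Comparing them with the parentals, only the c allele has switched, so c is the middle locus and the order is t – c – b.
Crossovers in the t–c interval produce the single-crossover classes b t C and B T c (244 + 192 = 436) plus the double crossovers (27).
RF(t–c) = (436 + 27) / 2092 = 463/2092 = 0.2213 → 22.1 map units.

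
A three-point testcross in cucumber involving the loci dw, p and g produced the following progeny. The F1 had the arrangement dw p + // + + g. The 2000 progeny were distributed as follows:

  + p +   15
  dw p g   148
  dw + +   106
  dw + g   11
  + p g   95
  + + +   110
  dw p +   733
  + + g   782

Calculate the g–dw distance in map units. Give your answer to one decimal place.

14.2 map units

The two rarest classes, + p + and dw + g, are the double crossovers. Comparing them with the parentals, only the dw allele has switched, so dw is the middle locus and the order is g – dw – p.
Crossovers in the g–dw interval produce the single-crossover classes dw p g and + + + (148 + 110 = 258) plus the double crossovers (26).
RF(g–dw) = (258 + 26) / 2000 = 284/2000 = 0.1420 → 14.2 map units.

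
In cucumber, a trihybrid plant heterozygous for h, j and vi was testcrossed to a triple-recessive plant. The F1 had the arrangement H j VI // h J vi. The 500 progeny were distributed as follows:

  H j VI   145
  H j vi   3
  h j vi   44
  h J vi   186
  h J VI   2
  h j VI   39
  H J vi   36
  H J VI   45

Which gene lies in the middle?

The two rarest classes, H j vi and h J VI, are the double crossovers. Comparing them with the parentals, only the vi allele has switched, so vi is the middle locus and the order is h – vi – j.

vi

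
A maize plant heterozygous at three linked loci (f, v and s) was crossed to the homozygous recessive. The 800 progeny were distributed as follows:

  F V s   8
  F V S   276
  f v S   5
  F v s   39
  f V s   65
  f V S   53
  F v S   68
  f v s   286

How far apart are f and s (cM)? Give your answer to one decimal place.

The two most frequent reciprocal classes, F V S and f v s, are the parental types, so the F1 was F V S / f v s.
The two rarest classes, F V s and f v S, are the double crossovers. Comparing them with the parentals, only the s allele has switched, so s is the middle locus and the order is f – s – v.
Crossovers in the f–s interval produce the single-crossover classes f V S and F v s (53 + 39 = 92) plus the double crossovers (13).
RF(f–s) = (92 + 13) / 800 = 105/800 = 0.1313 → 13.1 cM.

13.1 cM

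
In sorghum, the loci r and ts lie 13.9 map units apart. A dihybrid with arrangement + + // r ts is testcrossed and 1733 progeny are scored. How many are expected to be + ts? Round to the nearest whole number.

120

A map distance of 13.9 map units corresponds to a recombination frequency of 0.139.
The F1 is + + / r ts, so + ts is a recombinant gamete class with expected frequency r/2 = 0.139/2 = 0.0695.
Expected number = 0.0695 × 1733 = 120.44 ≈ 120.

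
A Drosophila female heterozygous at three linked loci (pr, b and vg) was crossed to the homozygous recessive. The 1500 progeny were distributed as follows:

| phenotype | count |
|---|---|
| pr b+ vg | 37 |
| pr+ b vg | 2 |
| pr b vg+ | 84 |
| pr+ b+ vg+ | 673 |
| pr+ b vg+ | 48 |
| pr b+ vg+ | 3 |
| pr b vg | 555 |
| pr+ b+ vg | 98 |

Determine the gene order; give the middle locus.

pr

The two most frequent reciprocal classes, pr b vg and pr+ b+ vg+, are the parental types, so the F1 was pr b vg / pr+ b+ vg+.
The two rarest classes, pr+ b vg and pr b+ vg+, are the double crossovers. Comparing them with the parentals, only the pr allele has switched, so pr is the middle locus and the order is vg – pr – b.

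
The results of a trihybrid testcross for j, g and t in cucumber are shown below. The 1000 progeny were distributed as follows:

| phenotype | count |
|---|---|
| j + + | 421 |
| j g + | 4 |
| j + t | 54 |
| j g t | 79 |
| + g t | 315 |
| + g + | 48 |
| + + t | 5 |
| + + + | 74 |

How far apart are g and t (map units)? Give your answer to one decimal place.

The two most frequent reciprocal classes, + g t and j + +, are the parental types, so the F1 was + g t / j + +.
The two rarest classes, + + t and j g +, are the double crossovers. Comparing them with the parentals, only the g allele has switched, so g is the middle locus and the order is t – g – j.
Crossovers in the t–g interval produce the single-crossover classes + g + and j + t (48 + 54 = 102) plus the double crossovers (9).
RF(t–g) = (102 + 9) / 1000 = 111/1000 = 0.1110 → 11.1 map units.

11.1 map units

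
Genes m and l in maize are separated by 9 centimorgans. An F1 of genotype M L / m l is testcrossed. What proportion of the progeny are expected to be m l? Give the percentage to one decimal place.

45.5%

A map distance of 9 centimorgans corresponds to a recombination frequency of 0.090.
The F1 is M L / m l, so m l is a parental gamete class with expected frequency (1 − r)/2 = 0.910/2 = 0.4550.
That is 0.4550 = 45.5% of the progeny.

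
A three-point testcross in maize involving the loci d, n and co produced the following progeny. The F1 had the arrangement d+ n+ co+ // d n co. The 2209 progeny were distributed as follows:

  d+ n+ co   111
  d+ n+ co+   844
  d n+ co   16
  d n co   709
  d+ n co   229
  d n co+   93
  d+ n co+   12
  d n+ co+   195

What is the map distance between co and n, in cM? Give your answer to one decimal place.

10.5 cM

The two rarest classes, d+ n co+ and d n+ co, are the double crossovers. Comparing them with the parentals, only the n allele has switched, so n is the middle locus and the order is co – n – d.
Crossovers in the co–n interval produce the single-crossover classes d+ n+ co and d n co+ (111 + 93 = 204) plus the double crossovers (28).
RF(co–n) = (204 + 28) / 2209 = 232/2209 = 0.1050 → 10.5 cM.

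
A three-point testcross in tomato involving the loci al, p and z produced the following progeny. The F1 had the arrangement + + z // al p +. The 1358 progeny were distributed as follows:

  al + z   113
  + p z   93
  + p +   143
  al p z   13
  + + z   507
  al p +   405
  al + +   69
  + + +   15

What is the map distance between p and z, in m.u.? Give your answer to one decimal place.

The two rarest classes, + + + and al p z, are the double crossovers. Comparing them with the parentals, only the z allele has switched, so z is the middle locus and the order is al – z – p.
Crossovers in the z–p interval produce the single-crossover classes + p z and al + + (93 + 69 = 162) plus the double crossovers (28).
RF(z–p) = (162 + 28) / 1358 = 190/1358 = 0.1399 → 14.0 m.u.

14.0 m.u.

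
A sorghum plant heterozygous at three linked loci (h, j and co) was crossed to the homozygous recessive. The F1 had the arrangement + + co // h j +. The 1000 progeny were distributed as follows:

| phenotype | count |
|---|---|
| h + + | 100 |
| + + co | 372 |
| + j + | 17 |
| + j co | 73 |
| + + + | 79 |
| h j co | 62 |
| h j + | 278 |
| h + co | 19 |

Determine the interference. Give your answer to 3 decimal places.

The two rarest classes, h + co and + j +, are the double crossovers. Comparing them with the parentals, only the h allele has switched, so h is the middle locus and the order is j – h – co.
j–h: (173 + 36)/1000 = 0.2090; h–co: (141 + 36)/1000 = 0.1770.
Expected DCO frequency = 0.2090 × 0.1770 ≈ 0.03699; observed = 36/1000 ≈ 0.03600.
Coefficient of coincidence = 0.03600/0.03699 ≈ 0.973; interference = 1 − 0.973 = 0.027.

0.027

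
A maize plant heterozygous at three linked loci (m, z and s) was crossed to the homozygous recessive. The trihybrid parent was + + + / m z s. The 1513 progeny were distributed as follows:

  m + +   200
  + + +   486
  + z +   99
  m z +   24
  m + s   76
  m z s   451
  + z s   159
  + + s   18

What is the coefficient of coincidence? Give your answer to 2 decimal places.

0.73

The two rarest classes, + + s and m z +, are the double crossovers. Comparing them with the parentals, only the s allele has switched, so s is the middle locus and the order is z – s – m.
z–s: (175 + 42)/1513 = 0.1434; s–m: (359 + 42)/1513 = 0.2650.
Expected DCO frequency = 0.1434 × 0.2650 ≈ 0.03800; observed = 42/1513 ≈ 0.02776.
Coefficient of coincidence = 0.02776/0.03800 ≈ 0.73.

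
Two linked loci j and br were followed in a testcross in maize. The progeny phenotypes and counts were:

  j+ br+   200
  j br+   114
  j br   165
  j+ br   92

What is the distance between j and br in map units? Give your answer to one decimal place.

The two most frequent classes, j+ br+ (200) and j br (165), are the parental types, so the F1 was j+ br+ / j br.
The recombinant classes are j+ br and j br+: 92 + 114 = 206.
Recombination frequency = 206/571 = 0.3608 ≈ 36.1%, i.e. 36.1 map units.

36.1 map units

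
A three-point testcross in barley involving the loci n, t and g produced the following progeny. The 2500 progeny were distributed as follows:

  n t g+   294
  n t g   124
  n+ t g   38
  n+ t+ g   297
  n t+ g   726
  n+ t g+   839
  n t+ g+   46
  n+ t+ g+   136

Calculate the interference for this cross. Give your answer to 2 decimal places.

The two most frequent reciprocal classes, n+ t g+ and n t+ g, are the parental types, so the F1 was n+ t g+ / n t+ g.
The two rarest classes, n+ t g and n t+ g+, are the double crossovers. Comparing them with the parentals, only the g allele has switched, so g is the middle locus and the order is n – g – t.
n–g: (591 + 84)/2500 = 0.2700; g–t: (260 + 84)/2500 = 0.1376.
Expected DCO frequency = 0.2700 × 0.1376 ≈ 0.03715; observed = 84/2500 ≈ 0.03360.
Coefficient of coincidence = 0.03360/0.03715 ≈ 0.90; interference = 1 − 0.90 = 0.10.

0.10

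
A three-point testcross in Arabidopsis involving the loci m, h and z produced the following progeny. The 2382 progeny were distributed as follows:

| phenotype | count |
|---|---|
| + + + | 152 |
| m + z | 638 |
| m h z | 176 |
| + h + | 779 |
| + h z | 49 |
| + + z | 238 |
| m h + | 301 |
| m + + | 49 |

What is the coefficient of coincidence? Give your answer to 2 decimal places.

The two most frequent reciprocal classes, m + z and + h +, are the parental types, so the F1 was m + z / + h +.
The two rarest classes, m + + and + h z, are the double crossovers. Comparing them with the parentals, only the z allele has switched, so z is the middle locus and the order is h – z – m.
h–z: (328 + 98)/2382 = 0.1788; z–m: (539 + 98)/2382 = 0.2674.
Expected DCO frequency = 0.1788 × 0.2674 ≈ 0.04781; observed = 98/2382 ≈ 0.04114.
Coefficient of coincidence = 0.04114/0.04781 ≈ 0.86.

0.86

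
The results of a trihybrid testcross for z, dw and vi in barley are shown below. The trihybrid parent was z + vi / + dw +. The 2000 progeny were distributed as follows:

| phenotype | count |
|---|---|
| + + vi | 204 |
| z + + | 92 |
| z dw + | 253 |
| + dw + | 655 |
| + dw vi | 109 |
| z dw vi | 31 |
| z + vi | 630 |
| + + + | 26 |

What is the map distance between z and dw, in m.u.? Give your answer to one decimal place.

The two rarest classes, z dw vi and + + +, are the double crossovers. Comparing them with the parentals, only the dw allele has switched, so dw is the middle locus and the order is vi – dw – z.
Crossovers in the dw–z interval produce the single-crossover classes + + vi and z dw + (204 + 253 = 457) plus the double crossovers (57).
RF(dw–z) = (457 + 57) / 2000 = 514/2000 = 0.2570 → 25.7 m.u.

25.7 m.u.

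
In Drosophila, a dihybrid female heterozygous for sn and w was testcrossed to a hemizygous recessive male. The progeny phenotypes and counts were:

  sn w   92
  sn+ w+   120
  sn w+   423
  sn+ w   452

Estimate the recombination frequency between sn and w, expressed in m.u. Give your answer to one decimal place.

19.5 m.u.

The two most frequent classes, sn+ w (452) and sn w+ (423), are the parental types, so the F1 was sn+ w / sn w+.
The recombinant classes are sn+ w+ and sn w: 120 + 92 = 212.
Recombination frequency = 212/1087 = 0.1950 ≈ 19.5%, i.e. 19.5 m.u.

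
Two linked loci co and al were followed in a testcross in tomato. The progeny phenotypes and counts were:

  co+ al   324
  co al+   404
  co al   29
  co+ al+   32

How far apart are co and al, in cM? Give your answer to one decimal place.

The two most frequent classes, co+ al (324) and co al+ (404), are the parental types, so the F1 was co+ al / co al+.
The recombinant classes are co+ al+ and co al: 32 + 29 = 61.
Recombination frequency = 61/789 = 0.0773 ≈ 7.7%, i.e. 7.7 cM.

7.7 cM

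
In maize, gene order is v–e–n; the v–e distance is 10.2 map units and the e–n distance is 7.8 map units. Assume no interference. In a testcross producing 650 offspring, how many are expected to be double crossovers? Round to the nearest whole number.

Map distances give recombination frequencies of 0.102 and 0.078 for the two intervals.
With no interference, expected double-crossover frequency = 0.102 × 0.078 = 0.00796.
Expected number = 0.00796 × 650 = 5.17 ≈ 5.

5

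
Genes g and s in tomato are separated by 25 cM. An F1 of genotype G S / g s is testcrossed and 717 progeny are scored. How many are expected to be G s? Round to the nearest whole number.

A map distance of 25 cM corresponds to a recombination frequency of 0.250.
The F1 is G S / g s, so G s is a recombinant gamete class with expected frequency r/2 = 0.250/2 = 0.1250.
Expected number = 0.1250 × 717 = 89.62 ≈ 90.

90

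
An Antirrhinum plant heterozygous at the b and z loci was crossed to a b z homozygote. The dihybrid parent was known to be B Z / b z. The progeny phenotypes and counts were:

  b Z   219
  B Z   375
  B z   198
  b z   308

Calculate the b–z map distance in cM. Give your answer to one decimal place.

The recombinant classes are B z and b Z: 198 + 219 = 417.
Recombination frequency = 417/1100 = 0.3791 ≈ 37.9%, i.e. 37.9 cM.

37.9 cM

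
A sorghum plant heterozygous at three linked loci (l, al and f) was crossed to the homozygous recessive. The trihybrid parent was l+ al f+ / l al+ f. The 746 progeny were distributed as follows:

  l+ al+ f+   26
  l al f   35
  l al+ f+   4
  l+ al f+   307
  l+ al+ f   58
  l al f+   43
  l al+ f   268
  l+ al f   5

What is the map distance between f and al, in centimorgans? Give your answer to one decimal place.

The two rarest classes, l+ al f and l al+ f+, are the double crossovers. Comparing them with the parentals, only the f allele has switched, so f is the middle locus and the order is al – f – l.
Crossovers in the al–f interval produce the single-crossover classes l+ al+ f+ and l al f (26 + 35 = 61) plus the double crossovers (9).
RF(al–f) = (61 + 9) / 746 = 70/746 = 0.0938 → 9.4 centimorgans.

9.4 centimorgans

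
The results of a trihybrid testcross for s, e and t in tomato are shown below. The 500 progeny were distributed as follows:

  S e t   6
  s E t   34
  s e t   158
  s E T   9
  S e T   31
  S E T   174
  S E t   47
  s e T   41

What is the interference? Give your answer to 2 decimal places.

0.09

The two most frequent reciprocal classes, S E T and s e t, are the parental types, so the F1 was S E T / s e t.
The two rarest classes, s E T and S e t, are the double crossovers. Comparing them with the parentals, only the s allele has switched, so s is the middle locus and the order is e – s – t.
e–s: (65 + 15)/500 = 0.1600; s–t: (88 + 15)/500 = 0.2060.
Expected DCO frequency = 0.1600 × 0.2060 ≈ 0.03296; observed = 15/500 ≈ 0.03000.
Coefficient of coincidence = 0.03000/0.03296 ≈ 0.91; interference = 1 − 0.91 = 0.09.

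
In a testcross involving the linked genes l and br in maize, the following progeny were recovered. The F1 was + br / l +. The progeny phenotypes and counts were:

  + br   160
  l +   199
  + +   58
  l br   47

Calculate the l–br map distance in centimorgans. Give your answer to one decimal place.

22.6 centimorgans

The recombinant classes are + + and l br: 58 + 47 = 105.
Recombination frequency = 105/464 = 0.2263 ≈ 22.6%, i.e. 22.6 centimorgans.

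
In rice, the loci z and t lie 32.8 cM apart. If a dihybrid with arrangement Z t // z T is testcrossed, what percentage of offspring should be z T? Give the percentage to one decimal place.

33.6%

A map distance of 32.8 cM corresponds to a recombination frequency of 0.328.
The F1 is Z t / z T, so z T is a parental gamete class with expected frequency (1 − r)/2 = 0.672/2 = 0.3360.
That is 0.3360 = 33.6% of the progeny.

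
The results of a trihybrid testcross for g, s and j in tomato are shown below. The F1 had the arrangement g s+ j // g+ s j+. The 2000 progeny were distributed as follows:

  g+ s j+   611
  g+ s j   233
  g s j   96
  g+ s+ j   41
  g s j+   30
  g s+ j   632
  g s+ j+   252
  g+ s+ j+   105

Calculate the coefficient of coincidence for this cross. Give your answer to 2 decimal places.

The two rarest classes, g+ s+ j and g s j+, are the double crossovers. Comparing them with the parentals, only the g allele has switched, so g is the middle locus and the order is j – g – s.
j–g: (485 + 71)/2000 = 0.2780; g–s: (201 + 71)/2000 = 0.1360.
Expected DCO frequency = 0.2780 × 0.1360 ≈ 0.03781; observed = 71/2000 ≈ 0.03550.
Coefficient of coincidence = 0.03550/0.03781 ≈ 0.94.

0.94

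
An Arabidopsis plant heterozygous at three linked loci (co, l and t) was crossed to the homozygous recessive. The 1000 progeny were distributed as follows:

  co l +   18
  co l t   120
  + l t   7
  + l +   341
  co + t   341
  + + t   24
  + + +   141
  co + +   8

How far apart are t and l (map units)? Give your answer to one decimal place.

The two most frequent reciprocal classes, co + t and + l +, are the parental types, so the F1 was co + t / + l +.
The two rarest classes, co + + and + l t, are the double crossovers. Comparing them with the parentals, only the t allele has switched, so t is the middle locus and the order is l – t – co.
Crossovers in the l–t interval produce the single-crossover classes co l t and + + + (120 + 141 = 261) plus the double crossovers (15).
RF(l–t) = (261 + 15) / 1000 = 276/1000 = 0.2760 → 27.6 map units.

27.6 map units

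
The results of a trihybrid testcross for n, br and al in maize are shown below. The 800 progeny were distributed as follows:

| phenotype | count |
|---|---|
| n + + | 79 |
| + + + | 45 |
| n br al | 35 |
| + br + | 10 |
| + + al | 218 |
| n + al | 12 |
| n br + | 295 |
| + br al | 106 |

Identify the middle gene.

n

The two most frequent reciprocal classes, + + al and n br +, are the parental types, so the F1 was + + al / n br +.
The two rarest classes, n + al and + br +, are the double crossovers. Comparing them with the parentals, only the n allele has switched, so n is the middle locus and the order is al – n – br.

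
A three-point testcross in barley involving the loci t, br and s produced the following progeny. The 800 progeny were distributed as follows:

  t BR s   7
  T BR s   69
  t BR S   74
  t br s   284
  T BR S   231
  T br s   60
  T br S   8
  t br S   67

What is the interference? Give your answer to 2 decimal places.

0.47

The two most frequent reciprocal classes, T BR S and t br s, are the parental types, so the F1 was T BR S / t br s.
The two rarest classes, T br S and t BR s, are the double crossovers. Comparing them with the parentals, only the br allele has switched, so br is the middle locus and the order is t – br – s.
t–br: (134 + 15)/800 = 0.1862; br–s: (136 + 15)/800 = 0.1888.
Expected DCO frequency = 0.1862 × 0.1888 ≈ 0.03515; observed = 15/800 ≈ 0.01875.
Coefficient of coincidence = 0.01875/0.03515 ≈ 0.53; interference = 1 − 0.53 = 0.47.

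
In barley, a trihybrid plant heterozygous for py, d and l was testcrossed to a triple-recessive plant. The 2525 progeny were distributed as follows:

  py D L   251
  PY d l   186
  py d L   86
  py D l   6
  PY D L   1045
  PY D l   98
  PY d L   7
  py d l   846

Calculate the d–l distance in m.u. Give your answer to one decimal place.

The two most frequent reciprocal classes, py d l and PY D L, are the parental types, so the F1 was py d l / PY D L.
The two rarest classes, py D l and PY d L, are the double crossovers. Comparing them with the parentals, only the d allele has switched, so d is the middle locus and the order is l – d – py.
Crossovers in the l–d interval produce the single-crossover classes py d L and PY D l (86 + 98 = 184) plus the double crossovers (13).
RF(l–d) = (184 + 13) / 2525 = 197/2525 = 0.0780 → 7.8 m.u.

7.8 m.u.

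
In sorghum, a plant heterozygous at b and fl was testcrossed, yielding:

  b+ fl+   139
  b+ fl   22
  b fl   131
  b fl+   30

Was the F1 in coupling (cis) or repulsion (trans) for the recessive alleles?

The two most frequent classes are b+ fl+ (139) and b fl (131); these are the parental (non-recombinant) types.
So the F1 carried b+ fl+ on one chromosome and b fl on the other — the recessive alleles are on the same chromosome (cis / coupling).

cis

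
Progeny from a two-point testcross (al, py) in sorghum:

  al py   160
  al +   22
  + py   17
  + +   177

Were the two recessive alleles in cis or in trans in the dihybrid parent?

cis

The two most frequent classes are + + (177) and al py (160); these are the parental (non-recombinant) types.
So the F1 carried + + on one chromosome and al py on the other — the recessive alleles are on the same chromosome (cis / coupling).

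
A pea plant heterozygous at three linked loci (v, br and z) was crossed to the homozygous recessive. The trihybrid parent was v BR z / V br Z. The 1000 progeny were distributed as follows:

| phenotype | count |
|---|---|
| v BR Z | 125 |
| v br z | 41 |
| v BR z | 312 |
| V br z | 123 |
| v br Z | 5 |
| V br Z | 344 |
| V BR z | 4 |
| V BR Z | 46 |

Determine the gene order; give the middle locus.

The two rarest classes, V BR z and v br Z, are the double crossovers. Comparing them with the parentals, only the v allele has switched, so v is the middle locus and the order is z – v – br.

v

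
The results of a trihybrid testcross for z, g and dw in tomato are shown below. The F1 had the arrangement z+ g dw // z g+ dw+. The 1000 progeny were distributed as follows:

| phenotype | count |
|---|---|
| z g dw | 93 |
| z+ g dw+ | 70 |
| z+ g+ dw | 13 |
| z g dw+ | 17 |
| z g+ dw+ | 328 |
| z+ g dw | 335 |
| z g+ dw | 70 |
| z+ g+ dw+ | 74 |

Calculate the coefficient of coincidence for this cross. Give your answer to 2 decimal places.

The two rarest classes, z+ g+ dw and z g dw+, are the double crossovers. Comparing them with the parentals, only the g allele has switched, so g is the middle locus and the order is z – g – dw.
z–g: (167 + 30)/1000 = 0.1970; g–dw: (140 + 30)/1000 = 0.1700.
Expected DCO frequency = 0.1970 × 0.1700 ≈ 0.03349; observed = 30/1000 ≈ 0.03000.
Coefficient of coincidence = 0.03000/0.03349 ≈ 0.90.

0.90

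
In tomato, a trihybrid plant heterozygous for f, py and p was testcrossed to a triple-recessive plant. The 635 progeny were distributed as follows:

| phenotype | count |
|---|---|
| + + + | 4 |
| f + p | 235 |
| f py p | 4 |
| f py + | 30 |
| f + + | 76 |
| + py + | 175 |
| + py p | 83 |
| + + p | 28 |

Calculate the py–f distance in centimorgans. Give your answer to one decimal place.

The two most frequent reciprocal classes, + py + and f + p, are the parental types, so the F1 was + py + / f + p.
The two rarest classes, + + + and f py p, are the double crossovers. Comparing them with the parentals, only the py allele has switched, so py is the middle locus and the order is p – py – f.
Crossovers in the py–f interval produce the single-crossover classes f py + and + + p (30 + 28 = 58) plus the double crossovers (8).
RF(py–f) = (58 + 8) / 635 = 66/635 = 0.1039 → 10.4 centimorgans.

10.4 centimorgans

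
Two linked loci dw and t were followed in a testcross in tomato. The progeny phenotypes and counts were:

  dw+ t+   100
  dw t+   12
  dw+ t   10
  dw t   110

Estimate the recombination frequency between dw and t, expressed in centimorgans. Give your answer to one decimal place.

The two most frequent classes, dw+ t+ (100) and dw t (110), are the parental types, so the F1 was dw+ t+ / dw t.
The recombinant classes are dw+ t and dw t+: 10 + 12 = 22.
Recombination frequency = 22/232 = 0.0948 ≈ 9.5%, i.e. 9.5 centimorgans.

9.5 centimorgans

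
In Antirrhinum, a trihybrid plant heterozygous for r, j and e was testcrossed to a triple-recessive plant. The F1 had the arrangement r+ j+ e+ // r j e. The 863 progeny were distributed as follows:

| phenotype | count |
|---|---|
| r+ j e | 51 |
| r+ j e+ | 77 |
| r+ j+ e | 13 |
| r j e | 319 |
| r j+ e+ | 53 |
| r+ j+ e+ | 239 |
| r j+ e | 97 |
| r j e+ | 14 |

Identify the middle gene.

e

The two rarest classes, r+ j+ e and r j e+, are the double crossovers. Comparing them with the parentals, only the e allele has switched, so e is the middle locus and the order is j – e – r.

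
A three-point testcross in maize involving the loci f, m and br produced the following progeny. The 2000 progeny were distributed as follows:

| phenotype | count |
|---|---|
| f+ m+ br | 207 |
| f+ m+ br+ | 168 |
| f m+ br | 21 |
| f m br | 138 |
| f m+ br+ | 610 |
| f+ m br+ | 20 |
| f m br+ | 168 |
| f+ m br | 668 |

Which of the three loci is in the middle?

br

The two most frequent reciprocal classes, f m+ br+ and f+ m br, are the parental types, so the F1 was f m+ br+ / f+ m br.
The two rarest classes, f m+ br and f+ m br+, are the double crossovers. Comparing them with the parentals, only the br allele has switched, so br is the middle locus and the order is m – br – f.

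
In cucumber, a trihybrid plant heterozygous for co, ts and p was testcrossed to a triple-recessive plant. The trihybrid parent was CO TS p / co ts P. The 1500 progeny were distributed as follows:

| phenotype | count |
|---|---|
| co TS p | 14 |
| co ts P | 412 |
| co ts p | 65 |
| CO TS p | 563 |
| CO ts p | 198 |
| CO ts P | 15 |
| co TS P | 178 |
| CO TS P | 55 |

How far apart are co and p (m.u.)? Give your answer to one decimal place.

The two rarest classes, co TS p and CO ts P, are the double crossovers. Comparing them with the parentals, only the co allele has switched, so co is the middle locus and the order is ts – co – p.
Crossovers in the co–p interval produce the single-crossover classes CO TS P and co ts p (55 + 65 = 120) plus the double crossovers (29).
RF(co–p) = (120 + 29) / 1500 = 149/1500 = 0.0993 → 9.9 m.u.

9.9 m.u.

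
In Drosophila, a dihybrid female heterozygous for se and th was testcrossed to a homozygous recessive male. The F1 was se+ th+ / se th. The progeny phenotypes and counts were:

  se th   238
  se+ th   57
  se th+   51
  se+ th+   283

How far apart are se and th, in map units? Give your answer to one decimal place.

The recombinant classes are se+ th and se th+: 57 + 51 = 108.
Recombination frequency = 108/629 = 0.1717 ≈ 17.2%, i.e. 17.2 map units.

17.2 map units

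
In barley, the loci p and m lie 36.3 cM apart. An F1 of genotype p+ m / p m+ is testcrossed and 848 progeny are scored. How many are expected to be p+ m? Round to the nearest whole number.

270

A map distance of 36.3 cM corresponds to a recombination frequency of 0.363.
The F1 is p+ m / p m+, so p+ m is a parental gamete class with expected frequency (1 − r)/2 = 0.637/2 = 0.3185.
Expected number = 0.3185 × 848 = 270.09 ≈ 270.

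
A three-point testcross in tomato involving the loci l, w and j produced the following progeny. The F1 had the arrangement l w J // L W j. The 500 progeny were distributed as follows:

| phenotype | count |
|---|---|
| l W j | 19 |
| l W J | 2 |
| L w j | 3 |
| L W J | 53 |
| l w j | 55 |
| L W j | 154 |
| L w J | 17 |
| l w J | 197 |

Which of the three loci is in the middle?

The two rarest classes, l W J and L w j, are the double crossovers. Comparing them with the parentals, only the w allele has switched, so w is the middle locus and the order is j – w – l.

w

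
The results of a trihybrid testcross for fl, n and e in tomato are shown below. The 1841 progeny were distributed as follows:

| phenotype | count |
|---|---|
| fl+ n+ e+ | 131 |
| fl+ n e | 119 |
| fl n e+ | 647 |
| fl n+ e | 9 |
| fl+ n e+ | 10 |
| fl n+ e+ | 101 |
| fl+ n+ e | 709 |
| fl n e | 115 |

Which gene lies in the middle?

The two most frequent reciprocal classes, fl+ n+ e and fl n e+, are the parental types, so the F1 was fl+ n+ e / fl n e+.
The two rarest classes, fl n+ e and fl+ n e+, are the double crossovers. Comparing them with the parentals, only the fl allele has switched, so fl is the middle locus and the order is n – fl – e.

fl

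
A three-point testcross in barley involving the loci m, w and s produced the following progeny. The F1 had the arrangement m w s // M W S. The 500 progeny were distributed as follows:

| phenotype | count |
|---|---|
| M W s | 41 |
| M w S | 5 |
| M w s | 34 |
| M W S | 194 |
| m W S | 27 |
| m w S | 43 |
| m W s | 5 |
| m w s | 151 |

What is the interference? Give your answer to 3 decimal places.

The two rarest classes, m W s and M w S, are the double crossovers. Comparing them with the parentals, only the w allele has switched, so w is the middle locus and the order is m – w – s.
m–w: (61 + 10)/500 = 0.1420; w–s: (84 + 10)/500 = 0.1880.
Expected DCO frequency = 0.1420 × 0.1880 ≈ 0.02670; observed = 10/500 ≈ 0.02000.
Coefficient of coincidence = 0.02000/0.02670 ≈ 0.749; interference = 1 − 0.749 = 0.251.

0.251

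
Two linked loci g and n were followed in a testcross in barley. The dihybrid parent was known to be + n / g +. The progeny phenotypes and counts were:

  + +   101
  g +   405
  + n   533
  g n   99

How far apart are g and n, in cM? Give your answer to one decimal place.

17.6 cM

The recombinant classes are + + and g n: 101 + 99 = 200.
Recombination frequency = 200/1138 = 0.1757 ≈ 17.6%, i.e. 17.6 cM.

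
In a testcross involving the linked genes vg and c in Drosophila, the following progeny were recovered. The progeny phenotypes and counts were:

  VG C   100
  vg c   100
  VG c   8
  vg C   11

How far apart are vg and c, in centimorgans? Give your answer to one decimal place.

The two most frequent classes, VG C (100) and vg c (100), are the parental types, so the F1 was VG C / vg c.
The recombinant classes are VG c and vg C: 8 + 11 = 19.
Recombination frequency = 19/219 = 0.0868 ≈ 8.7%, i.e. 8.7 centimorgans.

8.7 centimorgans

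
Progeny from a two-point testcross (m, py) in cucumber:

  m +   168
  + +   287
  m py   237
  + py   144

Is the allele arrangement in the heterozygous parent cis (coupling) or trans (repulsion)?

The two most frequent classes are + + (287) and m py (237); these are the parental (non-recombinant) types.
So the F1 carried + + on one chromosome and m py on the other — the recessive alleles are on the same chromosome (cis / coupling).

cis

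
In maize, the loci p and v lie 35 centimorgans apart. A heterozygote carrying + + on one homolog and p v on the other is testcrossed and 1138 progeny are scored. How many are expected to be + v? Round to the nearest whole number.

199

A map distance of 35 centimorgans corresponds to a recombination frequency of 0.350.
The F1 is + + / p v, so + v is a recombinant gamete class with expected frequency r/2 = 0.350/2 = 0.1750.
Expected number = 0.1750 × 1138 = 199.15 ≈ 199.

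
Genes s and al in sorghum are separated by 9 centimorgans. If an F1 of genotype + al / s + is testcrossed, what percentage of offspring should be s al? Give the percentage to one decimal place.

4.5%

A map distance of 9 centimorgans corresponds to a recombination frequency of 0.090.
The F1 is + al / s +, so s al is a recombinant gamete class with expected frequency r/2 = 0.090/2 = 0.0450.
That is 0.0450 = 4.5% of the progeny.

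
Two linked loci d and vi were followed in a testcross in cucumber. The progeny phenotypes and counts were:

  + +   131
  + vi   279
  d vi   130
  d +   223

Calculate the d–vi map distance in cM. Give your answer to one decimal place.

34.2 cM

The two most frequent classes, + vi (279) and d + (223), are the parental types, so the F1 was + vi / d +.
The recombinant classes are + + and d vi: 131 + 130 = 261.
Recombination frequency = 261/763 = 0.3421 ≈ 34.2%, i.e. 34.2 cM.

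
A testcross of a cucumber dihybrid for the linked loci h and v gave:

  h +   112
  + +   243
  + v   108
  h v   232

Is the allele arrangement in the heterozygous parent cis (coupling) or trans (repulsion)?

cis

The two most frequent classes are + + (243) and h v (232); these are the parental (non-recombinant) types.
So the F1 carried + + on one chromosome and h v on the other — the recessive alleles are on the same chromosome (cis / coupling).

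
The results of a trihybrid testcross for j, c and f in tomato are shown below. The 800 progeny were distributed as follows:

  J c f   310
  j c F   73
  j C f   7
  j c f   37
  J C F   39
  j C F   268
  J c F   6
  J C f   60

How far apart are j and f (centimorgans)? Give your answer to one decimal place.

11.1 centimorgans

The two most frequent reciprocal classes, J c f and j C F, are the parental types, so the F1 was J c f / j C F.
The two rarest classes, J c F and j C f, are the double crossovers. Comparing them with the parentals, only the f allele has switched, so f is the middle locus and the order is c – f – j.
Crossovers in the f–j interval produce the single-crossover classes j c f and J C F (37 + 39 = 76) plus the double crossovers (13).
RF(f–j) = (76 + 13) / 800 = 89/800 = 0.1113 → 11.1 centimorgans.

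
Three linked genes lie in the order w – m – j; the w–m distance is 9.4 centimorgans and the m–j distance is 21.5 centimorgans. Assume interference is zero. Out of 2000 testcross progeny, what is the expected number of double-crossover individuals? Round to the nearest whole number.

Map distances give recombination frequencies of 0.094 and 0.215 for the two intervals.
With no interference, expected double-crossover frequency = 0.094 × 0.215 = 0.02021.
Expected number = 0.02021 × 2000 = 40.42 ≈ 40.

40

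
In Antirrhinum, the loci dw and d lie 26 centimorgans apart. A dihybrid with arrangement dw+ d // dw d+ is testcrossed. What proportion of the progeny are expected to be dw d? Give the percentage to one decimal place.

A map distance of 26 centimorgans corresponds to a recombination frequency of 0.260.
The F1 is dw+ d / dw d+, so dw d is a recombinant gamete class with expected frequency r/2 = 0.260/2 = 0.1300.
That is 0.1300 = 13.0% of the progeny.

13.0%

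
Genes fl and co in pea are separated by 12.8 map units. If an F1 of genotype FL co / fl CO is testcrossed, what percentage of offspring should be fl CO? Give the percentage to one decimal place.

A map distance of 12.8 map units corresponds to a recombination frequency of 0.128.
The F1 is FL co / fl CO, so fl CO is a parental gamete class with expected frequency (1 − r)/2 = 0.872/2 = 0.4360.
That is 0.4360 = 43.6% of the progeny.

43.6%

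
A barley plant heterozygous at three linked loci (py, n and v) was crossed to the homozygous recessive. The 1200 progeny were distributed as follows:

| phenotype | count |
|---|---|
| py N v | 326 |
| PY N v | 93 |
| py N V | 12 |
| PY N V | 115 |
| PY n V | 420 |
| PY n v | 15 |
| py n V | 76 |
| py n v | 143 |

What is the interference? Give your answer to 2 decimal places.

0.42

The two most frequent reciprocal classes, PY n V and py N v, are the parental types, so the F1 was PY n V / py N v.
The two rarest classes, PY n v and py N V, are the double crossovers. Comparing them with the parentals, only the v allele has switched, so v is the middle locus and the order is n – v – py.
n–v: (258 + 27)/1200 = 0.2375; v–py: (169 + 27)/1200 = 0.1633.
Expected DCO frequency = 0.2375 × 0.1633 ≈ 0.03878; observed = 27/1200 ≈ 0.02250.
Coefficient of coincidence = 0.02250/0.03878 ≈ 0.58; interference = 1 − 0.58 = 0.42.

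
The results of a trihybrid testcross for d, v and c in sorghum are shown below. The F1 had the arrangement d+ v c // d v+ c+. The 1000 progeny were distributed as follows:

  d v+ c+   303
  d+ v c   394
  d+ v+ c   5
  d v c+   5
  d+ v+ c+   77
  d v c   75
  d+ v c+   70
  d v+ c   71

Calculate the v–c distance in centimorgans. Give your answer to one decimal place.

The two rarest classes, d+ v+ c and d v c+, are the double crossovers. Comparing them with the parentals, only the v allele has switched, so v is the middle locus and the order is c – v – d.
Crossovers in the c–v interval produce the single-crossover classes d+ v c+ and d v+ c (70 + 71 = 141) plus the double crossovers (10).
RF(c–v) = (141 + 10) / 1000 = 151/1000 = 0.1510 → 15.1 centimorgans.

15.1 centimorgans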